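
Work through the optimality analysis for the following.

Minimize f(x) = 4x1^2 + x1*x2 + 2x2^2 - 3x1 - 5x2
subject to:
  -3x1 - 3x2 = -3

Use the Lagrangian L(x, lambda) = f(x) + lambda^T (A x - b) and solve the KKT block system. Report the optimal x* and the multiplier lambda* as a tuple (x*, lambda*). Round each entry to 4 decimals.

Form the Lagrangian:
  L(x, lambda) = (1/2) x^T Q x + c^T x + lambda^T (A x - b)
Stationarity (grad_x L = 0): Q x + c + A^T lambda = 0.
Primal feasibility: A x = b.

This gives the KKT block system:
  [ Q   A^T ] [ x     ]   [-c ]
  [ A    0  ] [ lambda ] = [ b ]

Solving the linear system:
  x*      = (0.1, 0.9)
  lambda* = (-0.4333)
  f(x*)   = -3.05

x* = (0.1, 0.9), lambda* = (-0.4333)


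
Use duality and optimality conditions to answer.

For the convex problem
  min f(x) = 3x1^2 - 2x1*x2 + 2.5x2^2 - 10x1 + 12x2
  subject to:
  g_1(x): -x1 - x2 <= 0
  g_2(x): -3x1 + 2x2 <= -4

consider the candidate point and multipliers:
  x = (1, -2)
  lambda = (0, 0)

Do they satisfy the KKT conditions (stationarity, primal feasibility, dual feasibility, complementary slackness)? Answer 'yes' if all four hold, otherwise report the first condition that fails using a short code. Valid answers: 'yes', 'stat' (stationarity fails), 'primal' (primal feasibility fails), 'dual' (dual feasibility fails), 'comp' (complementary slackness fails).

Gradient of f: grad f(x) = Q x + c = (0, 0)
Constraint values g_i(x) = a_i^T x - b_i:
  g_1((1, -2)) = 1
  g_2((1, -2)) = -3
Stationarity residual: grad f(x) + sum_i lambda_i a_i = (0, 0)
  -> stationarity OK
Primal feasibility (all g_i <= 0): FAILS
Dual feasibility (all lambda_i >= 0): OK
Complementary slackness (lambda_i * g_i(x) = 0 for all i): OK

Verdict: the first failing condition is primal_feasibility -> primal.

primal


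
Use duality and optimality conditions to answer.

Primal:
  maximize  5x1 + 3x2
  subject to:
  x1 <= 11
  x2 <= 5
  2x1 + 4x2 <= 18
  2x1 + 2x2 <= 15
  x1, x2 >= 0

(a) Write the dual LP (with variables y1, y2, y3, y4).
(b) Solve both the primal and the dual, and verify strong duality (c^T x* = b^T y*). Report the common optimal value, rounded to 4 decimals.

The standard primal-dual pair for 'max c^T x s.t. A x <= b, x >= 0' is:
  Dual:  min b^T y  s.t.  A^T y >= c,  y >= 0.

So the dual LP is:
  minimize  11y1 + 5y2 + 18y3 + 15y4
  subject to:
    y1 + 2y3 + 2y4 >= 5
    y2 + 4y3 + 2y4 >= 3
    y1, y2, y3, y4 >= 0

Solving the primal: x* = (7.5, 0).
  primal value c^T x* = 37.5.
Solving the dual: y* = (0, 0, 0, 2.5).
  dual value b^T y* = 37.5.
Strong duality: c^T x* = b^T y*. Confirmed.

37.5


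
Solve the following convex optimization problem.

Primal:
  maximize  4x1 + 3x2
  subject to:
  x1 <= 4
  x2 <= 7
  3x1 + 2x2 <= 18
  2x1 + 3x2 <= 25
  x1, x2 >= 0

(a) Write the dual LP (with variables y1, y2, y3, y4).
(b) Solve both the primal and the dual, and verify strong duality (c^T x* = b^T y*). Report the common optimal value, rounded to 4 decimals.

The standard primal-dual pair for 'max c^T x s.t. A x <= b, x >= 0' is:
  Dual:  min b^T y  s.t.  A^T y >= c,  y >= 0.

So the dual LP is:
  minimize  4y1 + 7y2 + 18y3 + 25y4
  subject to:
    y1 + 3y3 + 2y4 >= 4
    y2 + 2y3 + 3y4 >= 3
    y1, y2, y3, y4 >= 0

Solving the primal: x* = (1.3333, 7).
  primal value c^T x* = 26.3333.
Solving the dual: y* = (0, 0.3333, 1.3333, 0).
  dual value b^T y* = 26.3333.
Strong duality: c^T x* = b^T y*. Confirmed.

26.3333


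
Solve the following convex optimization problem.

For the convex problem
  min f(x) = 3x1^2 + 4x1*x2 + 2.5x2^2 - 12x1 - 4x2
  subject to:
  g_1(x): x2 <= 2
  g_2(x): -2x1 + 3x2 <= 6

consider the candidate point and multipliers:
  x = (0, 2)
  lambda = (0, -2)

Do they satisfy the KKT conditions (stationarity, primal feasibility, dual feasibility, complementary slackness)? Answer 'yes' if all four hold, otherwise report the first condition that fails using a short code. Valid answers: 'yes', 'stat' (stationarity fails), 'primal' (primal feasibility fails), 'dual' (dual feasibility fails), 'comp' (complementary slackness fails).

Gradient of f: grad f(x) = Q x + c = (-4, 6)
Constraint values g_i(x) = a_i^T x - b_i:
  g_1((0, 2)) = 0
  g_2((0, 2)) = 0
Stationarity residual: grad f(x) + sum_i lambda_i a_i = (0, 0)
  -> stationarity OK
Primal feasibility (all g_i <= 0): OK
Dual feasibility (all lambda_i >= 0): FAILS
Complementary slackness (lambda_i * g_i(x) = 0 for all i): OK

Verdict: the first failing condition is dual_feasibility -> dual.

dual


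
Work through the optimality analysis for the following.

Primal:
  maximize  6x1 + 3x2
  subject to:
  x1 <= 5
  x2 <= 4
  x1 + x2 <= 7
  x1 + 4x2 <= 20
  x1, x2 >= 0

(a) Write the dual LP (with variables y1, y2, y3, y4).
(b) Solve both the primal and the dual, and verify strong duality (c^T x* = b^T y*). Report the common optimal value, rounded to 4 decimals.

The standard primal-dual pair for 'max c^T x s.t. A x <= b, x >= 0' is:
  Dual:  min b^T y  s.t.  A^T y >= c,  y >= 0.

So the dual LP is:
  minimize  5y1 + 4y2 + 7y3 + 20y4
  subject to:
    y1 + y3 + y4 >= 6
    y2 + y3 + 4y4 >= 3
    y1, y2, y3, y4 >= 0

Solving the primal: x* = (5, 2).
  primal value c^T x* = 36.
Solving the dual: y* = (3, 0, 3, 0).
  dual value b^T y* = 36.
Strong duality: c^T x* = b^T y*. Confirmed.

36


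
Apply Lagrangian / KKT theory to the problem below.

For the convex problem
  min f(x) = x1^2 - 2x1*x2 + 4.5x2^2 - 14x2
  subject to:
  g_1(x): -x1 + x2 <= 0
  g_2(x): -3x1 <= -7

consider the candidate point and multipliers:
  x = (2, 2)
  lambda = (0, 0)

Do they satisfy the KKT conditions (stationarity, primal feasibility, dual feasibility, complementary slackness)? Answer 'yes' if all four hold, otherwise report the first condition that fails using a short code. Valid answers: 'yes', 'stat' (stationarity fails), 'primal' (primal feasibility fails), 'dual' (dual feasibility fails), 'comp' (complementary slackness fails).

Gradient of f: grad f(x) = Q x + c = (0, 0)
Constraint values g_i(x) = a_i^T x - b_i:
  g_1((2, 2)) = 0
  g_2((2, 2)) = 1
Stationarity residual: grad f(x) + sum_i lambda_i a_i = (0, 0)
  -> stationarity OK
Primal feasibility (all g_i <= 0): FAILS
Dual feasibility (all lambda_i >= 0): OK
Complementary slackness (lambda_i * g_i(x) = 0 for all i): OK

Verdict: the first failing condition is primal_feasibility -> primal.

primal


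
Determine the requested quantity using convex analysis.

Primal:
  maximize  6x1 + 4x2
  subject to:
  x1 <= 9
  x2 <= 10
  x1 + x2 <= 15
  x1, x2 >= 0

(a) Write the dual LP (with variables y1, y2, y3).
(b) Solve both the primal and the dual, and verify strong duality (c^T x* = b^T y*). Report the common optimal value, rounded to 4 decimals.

The standard primal-dual pair for 'max c^T x s.t. A x <= b, x >= 0' is:
  Dual:  min b^T y  s.t.  A^T y >= c,  y >= 0.

So the dual LP is:
  minimize  9y1 + 10y2 + 15y3
  subject to:
    y1 + y3 >= 6
    y2 + y3 >= 4
    y1, y2, y3 >= 0

Solving the primal: x* = (9, 6).
  primal value c^T x* = 78.
Solving the dual: y* = (2, 0, 4).
  dual value b^T y* = 78.
Strong duality: c^T x* = b^T y*. Confirmed.

78


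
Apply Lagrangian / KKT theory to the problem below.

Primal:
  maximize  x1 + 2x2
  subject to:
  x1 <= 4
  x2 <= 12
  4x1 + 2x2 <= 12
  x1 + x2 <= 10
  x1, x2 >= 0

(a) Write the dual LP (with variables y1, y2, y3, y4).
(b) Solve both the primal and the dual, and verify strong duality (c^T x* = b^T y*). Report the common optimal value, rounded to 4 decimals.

The standard primal-dual pair for 'max c^T x s.t. A x <= b, x >= 0' is:
  Dual:  min b^T y  s.t.  A^T y >= c,  y >= 0.

So the dual LP is:
  minimize  4y1 + 12y2 + 12y3 + 10y4
  subject to:
    y1 + 4y3 + y4 >= 1
    y2 + 2y3 + y4 >= 2
    y1, y2, y3, y4 >= 0

Solving the primal: x* = (0, 6).
  primal value c^T x* = 12.
Solving the dual: y* = (0, 0, 1, 0).
  dual value b^T y* = 12.
Strong duality: c^T x* = b^T y*. Confirmed.

12


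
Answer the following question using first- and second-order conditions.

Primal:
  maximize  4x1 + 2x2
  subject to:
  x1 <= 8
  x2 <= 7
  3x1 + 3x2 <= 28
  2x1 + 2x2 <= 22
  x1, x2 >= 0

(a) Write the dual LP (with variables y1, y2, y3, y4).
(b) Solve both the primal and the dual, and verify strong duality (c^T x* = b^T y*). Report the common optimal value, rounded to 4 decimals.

The standard primal-dual pair for 'max c^T x s.t. A x <= b, x >= 0' is:
  Dual:  min b^T y  s.t.  A^T y >= c,  y >= 0.

So the dual LP is:
  minimize  8y1 + 7y2 + 28y3 + 22y4
  subject to:
    y1 + 3y3 + 2y4 >= 4
    y2 + 3y3 + 2y4 >= 2
    y1, y2, y3, y4 >= 0

Solving the primal: x* = (8, 1.3333).
  primal value c^T x* = 34.6667.
Solving the dual: y* = (2, 0, 0.6667, 0).
  dual value b^T y* = 34.6667.
Strong duality: c^T x* = b^T y*. Confirmed.

34.6667


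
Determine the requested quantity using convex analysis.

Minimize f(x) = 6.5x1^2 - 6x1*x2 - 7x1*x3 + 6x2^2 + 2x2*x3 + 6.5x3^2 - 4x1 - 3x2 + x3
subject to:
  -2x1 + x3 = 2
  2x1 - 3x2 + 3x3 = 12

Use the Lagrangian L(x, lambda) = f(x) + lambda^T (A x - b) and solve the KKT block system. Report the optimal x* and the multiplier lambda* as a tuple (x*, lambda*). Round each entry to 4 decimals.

Form the Lagrangian:
  L(x, lambda) = (1/2) x^T Q x + c^T x + lambda^T (A x - b)
Stationarity (grad_x L = 0): Q x + c + A^T lambda = 0.
Primal feasibility: A x = b.

This gives the KKT block system:
  [ Q   A^T ] [ x     ]   [-c ]
  [ A    0  ] [ lambda ] = [ b ]

Solving the linear system:
  x*      = (0.191, -1.4905, 2.3821)
  lambda* = (-10.3801, -5.7562)
  f(x*)   = 47.9622

x* = (0.191, -1.4905, 2.3821), lambda* = (-10.3801, -5.7562)


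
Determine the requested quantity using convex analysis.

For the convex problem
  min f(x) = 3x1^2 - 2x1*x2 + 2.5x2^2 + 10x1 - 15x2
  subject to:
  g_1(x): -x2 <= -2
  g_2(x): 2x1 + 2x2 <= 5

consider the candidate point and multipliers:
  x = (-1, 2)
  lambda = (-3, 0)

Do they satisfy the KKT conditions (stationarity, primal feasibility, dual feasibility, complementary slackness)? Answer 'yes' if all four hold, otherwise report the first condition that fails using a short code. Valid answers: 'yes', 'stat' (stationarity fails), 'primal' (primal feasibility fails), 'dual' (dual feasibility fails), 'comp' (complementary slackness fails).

Gradient of f: grad f(x) = Q x + c = (0, -3)
Constraint values g_i(x) = a_i^T x - b_i:
  g_1((-1, 2)) = 0
  g_2((-1, 2)) = -3
Stationarity residual: grad f(x) + sum_i lambda_i a_i = (0, 0)
  -> stationarity OK
Primal feasibility (all g_i <= 0): OK
Dual feasibility (all lambda_i >= 0): FAILS
Complementary slackness (lambda_i * g_i(x) = 0 for all i): OK

Verdict: the first failing condition is dual_feasibility -> dual.

dual


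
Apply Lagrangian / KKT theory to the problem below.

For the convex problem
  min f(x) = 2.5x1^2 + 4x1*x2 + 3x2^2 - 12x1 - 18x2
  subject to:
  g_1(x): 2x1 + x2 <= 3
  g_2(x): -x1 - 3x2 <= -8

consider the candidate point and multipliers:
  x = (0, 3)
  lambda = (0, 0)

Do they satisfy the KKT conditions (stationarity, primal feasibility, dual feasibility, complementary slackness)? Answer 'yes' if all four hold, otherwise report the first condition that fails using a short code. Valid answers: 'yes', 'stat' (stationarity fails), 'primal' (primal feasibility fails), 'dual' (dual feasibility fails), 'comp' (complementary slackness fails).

Gradient of f: grad f(x) = Q x + c = (0, 0)
Constraint values g_i(x) = a_i^T x - b_i:
  g_1((0, 3)) = 0
  g_2((0, 3)) = -1
Stationarity residual: grad f(x) + sum_i lambda_i a_i = (0, 0)
  -> stationarity OK
Primal feasibility (all g_i <= 0): OK
Dual feasibility (all lambda_i >= 0): OK
Complementary slackness (lambda_i * g_i(x) = 0 for all i): OK

Verdict: yes, KKT holds.

yes


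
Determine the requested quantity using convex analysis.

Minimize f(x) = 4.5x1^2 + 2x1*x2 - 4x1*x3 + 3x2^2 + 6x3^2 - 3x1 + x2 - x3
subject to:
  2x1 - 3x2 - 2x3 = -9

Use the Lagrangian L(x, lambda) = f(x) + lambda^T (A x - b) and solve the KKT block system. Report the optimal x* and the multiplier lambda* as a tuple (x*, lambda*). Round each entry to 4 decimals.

Form the Lagrangian:
  L(x, lambda) = (1/2) x^T Q x + c^T x + lambda^T (A x - b)
Stationarity (grad_x L = 0): Q x + c + A^T lambda = 0.
Primal feasibility: A x = b.

This gives the KKT block system:
  [ Q   A^T ] [ x     ]   [-c ]
  [ A    0  ] [ lambda ] = [ b ]

Solving the linear system:
  x*      = (-0.8237, 2.1292, 0.4825)
  lambda* = (4.0426)
  f(x*)   = 20.2504

x* = (-0.8237, 2.1292, 0.4825), lambda* = (4.0426)


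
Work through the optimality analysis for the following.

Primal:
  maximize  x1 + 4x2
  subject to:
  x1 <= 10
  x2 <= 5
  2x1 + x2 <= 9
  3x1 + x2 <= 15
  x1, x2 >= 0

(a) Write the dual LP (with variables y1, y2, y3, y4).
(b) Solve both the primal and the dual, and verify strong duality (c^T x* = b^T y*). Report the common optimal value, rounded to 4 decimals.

The standard primal-dual pair for 'max c^T x s.t. A x <= b, x >= 0' is:
  Dual:  min b^T y  s.t.  A^T y >= c,  y >= 0.

So the dual LP is:
  minimize  10y1 + 5y2 + 9y3 + 15y4
  subject to:
    y1 + 2y3 + 3y4 >= 1
    y2 + y3 + y4 >= 4
    y1, y2, y3, y4 >= 0

Solving the primal: x* = (2, 5).
  primal value c^T x* = 22.
Solving the dual: y* = (0, 3.5, 0.5, 0).
  dual value b^T y* = 22.
Strong duality: c^T x* = b^T y*. Confirmed.

22


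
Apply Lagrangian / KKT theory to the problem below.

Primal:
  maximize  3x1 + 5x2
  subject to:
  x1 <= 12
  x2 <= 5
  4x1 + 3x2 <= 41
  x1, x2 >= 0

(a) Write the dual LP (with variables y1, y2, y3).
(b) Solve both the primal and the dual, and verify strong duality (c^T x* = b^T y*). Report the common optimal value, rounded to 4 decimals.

The standard primal-dual pair for 'max c^T x s.t. A x <= b, x >= 0' is:
  Dual:  min b^T y  s.t.  A^T y >= c,  y >= 0.

So the dual LP is:
  minimize  12y1 + 5y2 + 41y3
  subject to:
    y1 + 4y3 >= 3
    y2 + 3y3 >= 5
    y1, y2, y3 >= 0

Solving the primal: x* = (6.5, 5).
  primal value c^T x* = 44.5.
Solving the dual: y* = (0, 2.75, 0.75).
  dual value b^T y* = 44.5.
Strong duality: c^T x* = b^T y*. Confirmed.

44.5


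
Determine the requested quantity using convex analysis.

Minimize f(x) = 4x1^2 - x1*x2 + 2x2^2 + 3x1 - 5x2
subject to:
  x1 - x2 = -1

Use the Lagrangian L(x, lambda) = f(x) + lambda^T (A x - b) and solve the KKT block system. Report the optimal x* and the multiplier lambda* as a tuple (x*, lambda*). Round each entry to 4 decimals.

Form the Lagrangian:
  L(x, lambda) = (1/2) x^T Q x + c^T x + lambda^T (A x - b)
Stationarity (grad_x L = 0): Q x + c + A^T lambda = 0.
Primal feasibility: A x = b.

This gives the KKT block system:
  [ Q   A^T ] [ x     ]   [-c ]
  [ A    0  ] [ lambda ] = [ b ]

Solving the linear system:
  x*      = (-0.1, 0.9)
  lambda* = (-1.3)
  f(x*)   = -3.05

x* = (-0.1, 0.9), lambda* = (-1.3)


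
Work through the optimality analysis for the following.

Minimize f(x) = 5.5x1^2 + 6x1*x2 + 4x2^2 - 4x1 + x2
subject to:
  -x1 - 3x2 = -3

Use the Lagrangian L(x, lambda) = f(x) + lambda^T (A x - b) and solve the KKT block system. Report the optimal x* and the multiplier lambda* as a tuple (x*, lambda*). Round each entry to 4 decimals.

Form the Lagrangian:
  L(x, lambda) = (1/2) x^T Q x + c^T x + lambda^T (A x - b)
Stationarity (grad_x L = 0): Q x + c + A^T lambda = 0.
Primal feasibility: A x = b.

This gives the KKT block system:
  [ Q   A^T ] [ x     ]   [-c ]
  [ A    0  ] [ lambda ] = [ b ]

Solving the linear system:
  x*      = (0.1268, 0.9577)
  lambda* = (3.1408)
  f(x*)   = 4.9366

x* = (0.1268, 0.9577), lambda* = (3.1408)


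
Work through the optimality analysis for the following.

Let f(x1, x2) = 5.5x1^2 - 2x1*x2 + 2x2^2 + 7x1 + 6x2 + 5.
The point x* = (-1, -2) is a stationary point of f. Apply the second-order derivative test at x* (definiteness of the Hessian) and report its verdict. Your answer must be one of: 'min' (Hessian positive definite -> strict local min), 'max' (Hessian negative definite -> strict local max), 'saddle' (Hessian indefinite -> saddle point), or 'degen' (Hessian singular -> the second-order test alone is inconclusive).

Compute the Hessian H = grad^2 f:
  H = [[11, -2], [-2, 4]]
Verify stationarity: grad f(x*) = H x* + g = (0, 0).
Eigenvalues of H: 3.4689, 11.5311.
Both eigenvalues > 0, so H is positive definite -> x* is a strict local min.

min


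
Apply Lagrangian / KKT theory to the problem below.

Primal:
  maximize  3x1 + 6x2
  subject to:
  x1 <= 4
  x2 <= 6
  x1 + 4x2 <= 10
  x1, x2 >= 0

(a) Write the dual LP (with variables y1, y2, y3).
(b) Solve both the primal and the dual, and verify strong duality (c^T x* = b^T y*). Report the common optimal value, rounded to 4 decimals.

The standard primal-dual pair for 'max c^T x s.t. A x <= b, x >= 0' is:
  Dual:  min b^T y  s.t.  A^T y >= c,  y >= 0.

So the dual LP is:
  minimize  4y1 + 6y2 + 10y3
  subject to:
    y1 + y3 >= 3
    y2 + 4y3 >= 6
    y1, y2, y3 >= 0

Solving the primal: x* = (4, 1.5).
  primal value c^T x* = 21.
Solving the dual: y* = (1.5, 0, 1.5).
  dual value b^T y* = 21.
Strong duality: c^T x* = b^T y*. Confirmed.

21


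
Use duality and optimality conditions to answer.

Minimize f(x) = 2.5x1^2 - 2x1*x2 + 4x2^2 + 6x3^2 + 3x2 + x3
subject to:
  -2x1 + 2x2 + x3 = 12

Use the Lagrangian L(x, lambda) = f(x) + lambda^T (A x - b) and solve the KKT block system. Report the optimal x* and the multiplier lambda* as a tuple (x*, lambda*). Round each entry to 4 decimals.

Form the Lagrangian:
  L(x, lambda) = (1/2) x^T Q x + c^T x + lambda^T (A x - b)
Stationarity (grad_x L = 0): Q x + c + A^T lambda = 0.
Primal feasibility: A x = b.

This gives the KKT block system:
  [ Q   A^T ] [ x     ]   [-c ]
  [ A    0  ] [ lambda ] = [ b ]

Solving the linear system:
  x*      = (-4.0385, 1.5192, 0.8846)
  lambda* = (-11.6154)
  f(x*)   = 72.4135

x* = (-4.0385, 1.5192, 0.8846), lambda* = (-11.6154)


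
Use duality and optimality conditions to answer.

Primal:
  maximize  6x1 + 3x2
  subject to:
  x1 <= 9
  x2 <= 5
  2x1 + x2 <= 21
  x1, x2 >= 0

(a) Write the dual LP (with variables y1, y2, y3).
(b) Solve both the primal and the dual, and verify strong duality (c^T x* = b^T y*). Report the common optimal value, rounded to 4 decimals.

The standard primal-dual pair for 'max c^T x s.t. A x <= b, x >= 0' is:
  Dual:  min b^T y  s.t.  A^T y >= c,  y >= 0.

So the dual LP is:
  minimize  9y1 + 5y2 + 21y3
  subject to:
    y1 + 2y3 >= 6
    y2 + y3 >= 3
    y1, y2, y3 >= 0

Solving the primal: x* = (8, 5).
  primal value c^T x* = 63.
Solving the dual: y* = (0, 0, 3).
  dual value b^T y* = 63.
Strong duality: c^T x* = b^T y*. Confirmed.

63


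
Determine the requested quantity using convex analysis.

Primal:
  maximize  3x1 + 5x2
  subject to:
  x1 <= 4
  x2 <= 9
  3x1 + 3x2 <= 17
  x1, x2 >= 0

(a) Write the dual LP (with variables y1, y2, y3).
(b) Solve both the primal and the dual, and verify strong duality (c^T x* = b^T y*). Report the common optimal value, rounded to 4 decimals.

The standard primal-dual pair for 'max c^T x s.t. A x <= b, x >= 0' is:
  Dual:  min b^T y  s.t.  A^T y >= c,  y >= 0.

So the dual LP is:
  minimize  4y1 + 9y2 + 17y3
  subject to:
    y1 + 3y3 >= 3
    y2 + 3y3 >= 5
    y1, y2, y3 >= 0

Solving the primal: x* = (0, 5.6667).
  primal value c^T x* = 28.3333.
Solving the dual: y* = (0, 0, 1.6667).
  dual value b^T y* = 28.3333.
Strong duality: c^T x* = b^T y*. Confirmed.

28.3333


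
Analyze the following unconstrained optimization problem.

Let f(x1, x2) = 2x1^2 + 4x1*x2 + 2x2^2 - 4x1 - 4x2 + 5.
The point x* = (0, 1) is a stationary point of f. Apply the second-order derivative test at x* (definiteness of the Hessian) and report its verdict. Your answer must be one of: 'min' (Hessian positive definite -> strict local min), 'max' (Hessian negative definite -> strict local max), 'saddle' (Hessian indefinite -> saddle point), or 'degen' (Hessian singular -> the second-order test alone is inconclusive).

Compute the Hessian H = grad^2 f:
  H = [[4, 4], [4, 4]]
Verify stationarity: grad f(x*) = H x* + g = (0, 0).
Eigenvalues of H: 0, 8.
H has a zero eigenvalue (singular; positive semidefinite but not definite), so H is neither positive definite, negative definite, nor indefinite. The second-order test alone is inconclusive -> degen.
(Indeed, f is constant along the null direction of H through x*, so x* is not a strict local extremum.)

degen


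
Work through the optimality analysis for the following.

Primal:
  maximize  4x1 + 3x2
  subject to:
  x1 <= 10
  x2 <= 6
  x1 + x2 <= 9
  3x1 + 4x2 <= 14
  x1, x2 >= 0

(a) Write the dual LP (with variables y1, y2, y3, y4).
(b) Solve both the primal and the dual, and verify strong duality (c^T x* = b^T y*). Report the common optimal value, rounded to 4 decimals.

The standard primal-dual pair for 'max c^T x s.t. A x <= b, x >= 0' is:
  Dual:  min b^T y  s.t.  A^T y >= c,  y >= 0.

So the dual LP is:
  minimize  10y1 + 6y2 + 9y3 + 14y4
  subject to:
    y1 + y3 + 3y4 >= 4
    y2 + y3 + 4y4 >= 3
    y1, y2, y3, y4 >= 0

Solving the primal: x* = (4.6667, 0).
  primal value c^T x* = 18.6667.
Solving the dual: y* = (0, 0, 0, 1.3333).
  dual value b^T y* = 18.6667.
Strong duality: c^T x* = b^T y*. Confirmed.

18.6667


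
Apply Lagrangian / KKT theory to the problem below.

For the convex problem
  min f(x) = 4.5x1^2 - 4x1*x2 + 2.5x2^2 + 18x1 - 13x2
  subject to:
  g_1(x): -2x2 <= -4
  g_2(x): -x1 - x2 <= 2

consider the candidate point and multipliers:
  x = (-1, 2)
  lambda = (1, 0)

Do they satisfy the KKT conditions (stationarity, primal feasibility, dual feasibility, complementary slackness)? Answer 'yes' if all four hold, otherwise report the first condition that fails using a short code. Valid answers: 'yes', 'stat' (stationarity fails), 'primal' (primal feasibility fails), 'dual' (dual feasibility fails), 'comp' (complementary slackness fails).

Gradient of f: grad f(x) = Q x + c = (1, 1)
Constraint values g_i(x) = a_i^T x - b_i:
  g_1((-1, 2)) = 0
  g_2((-1, 2)) = -3
Stationarity residual: grad f(x) + sum_i lambda_i a_i = (1, -1)
  -> stationarity FAILS
Primal feasibility (all g_i <= 0): OK
Dual feasibility (all lambda_i >= 0): OK
Complementary slackness (lambda_i * g_i(x) = 0 for all i): OK

Verdict: the first failing condition is stationarity -> stat.

stat


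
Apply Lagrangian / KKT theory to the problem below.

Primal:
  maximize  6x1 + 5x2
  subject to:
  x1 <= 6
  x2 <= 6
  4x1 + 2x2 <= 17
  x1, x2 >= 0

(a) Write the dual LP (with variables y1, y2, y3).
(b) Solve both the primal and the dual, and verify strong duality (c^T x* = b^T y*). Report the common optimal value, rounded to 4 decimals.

The standard primal-dual pair for 'max c^T x s.t. A x <= b, x >= 0' is:
  Dual:  min b^T y  s.t.  A^T y >= c,  y >= 0.

So the dual LP is:
  minimize  6y1 + 6y2 + 17y3
  subject to:
    y1 + 4y3 >= 6
    y2 + 2y3 >= 5
    y1, y2, y3 >= 0

Solving the primal: x* = (1.25, 6).
  primal value c^T x* = 37.5.
Solving the dual: y* = (0, 2, 1.5).
  dual value b^T y* = 37.5.
Strong duality: c^T x* = b^T y*. Confirmed.

37.5


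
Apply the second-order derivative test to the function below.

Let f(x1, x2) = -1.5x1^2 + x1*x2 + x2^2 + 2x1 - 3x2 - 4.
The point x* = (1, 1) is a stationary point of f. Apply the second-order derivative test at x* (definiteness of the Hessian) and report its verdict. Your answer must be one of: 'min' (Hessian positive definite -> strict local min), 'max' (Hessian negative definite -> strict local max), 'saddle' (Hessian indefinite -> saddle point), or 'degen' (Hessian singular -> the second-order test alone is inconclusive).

Compute the Hessian H = grad^2 f:
  H = [[-3, 1], [1, 2]]
Verify stationarity: grad f(x*) = H x* + g = (0, 0).
Eigenvalues of H: -3.1926, 2.1926.
Eigenvalues have mixed signs, so H is indefinite -> x* is a saddle point.

saddle


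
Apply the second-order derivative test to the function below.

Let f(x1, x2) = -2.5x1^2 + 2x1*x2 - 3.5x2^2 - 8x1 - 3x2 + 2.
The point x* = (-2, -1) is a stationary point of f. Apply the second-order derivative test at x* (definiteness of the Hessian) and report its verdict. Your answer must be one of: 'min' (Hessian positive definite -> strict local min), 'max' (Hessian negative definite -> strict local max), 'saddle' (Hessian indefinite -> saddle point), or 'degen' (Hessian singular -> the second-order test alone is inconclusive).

Compute the Hessian H = grad^2 f:
  H = [[-5, 2], [2, -7]]
Verify stationarity: grad f(x*) = H x* + g = (0, 0).
Eigenvalues of H: -8.2361, -3.7639.
Both eigenvalues < 0, so H is negative definite -> x* is a strict local max.

max


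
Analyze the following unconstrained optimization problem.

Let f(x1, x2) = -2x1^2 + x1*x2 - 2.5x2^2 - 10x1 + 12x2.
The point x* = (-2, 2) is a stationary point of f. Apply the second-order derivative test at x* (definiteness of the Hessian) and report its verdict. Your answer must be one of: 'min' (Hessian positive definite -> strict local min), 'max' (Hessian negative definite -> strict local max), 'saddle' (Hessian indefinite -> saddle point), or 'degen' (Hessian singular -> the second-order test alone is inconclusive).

Compute the Hessian H = grad^2 f:
  H = [[-4, 1], [1, -5]]
Verify stationarity: grad f(x*) = H x* + g = (0, 0).
Eigenvalues of H: -5.618, -3.382.
Both eigenvalues < 0, so H is negative definite -> x* is a strict local max.

max


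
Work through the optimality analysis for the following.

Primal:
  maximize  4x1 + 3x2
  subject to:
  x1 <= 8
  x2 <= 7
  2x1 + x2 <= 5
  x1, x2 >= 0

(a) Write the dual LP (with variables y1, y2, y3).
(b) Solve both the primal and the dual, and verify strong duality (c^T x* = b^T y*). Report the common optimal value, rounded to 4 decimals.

The standard primal-dual pair for 'max c^T x s.t. A x <= b, x >= 0' is:
  Dual:  min b^T y  s.t.  A^T y >= c,  y >= 0.

So the dual LP is:
  minimize  8y1 + 7y2 + 5y3
  subject to:
    y1 + 2y3 >= 4
    y2 + y3 >= 3
    y1, y2, y3 >= 0

Solving the primal: x* = (0, 5).
  primal value c^T x* = 15.
Solving the dual: y* = (0, 0, 3).
  dual value b^T y* = 15.
Strong duality: c^T x* = b^T y*. Confirmed.

15


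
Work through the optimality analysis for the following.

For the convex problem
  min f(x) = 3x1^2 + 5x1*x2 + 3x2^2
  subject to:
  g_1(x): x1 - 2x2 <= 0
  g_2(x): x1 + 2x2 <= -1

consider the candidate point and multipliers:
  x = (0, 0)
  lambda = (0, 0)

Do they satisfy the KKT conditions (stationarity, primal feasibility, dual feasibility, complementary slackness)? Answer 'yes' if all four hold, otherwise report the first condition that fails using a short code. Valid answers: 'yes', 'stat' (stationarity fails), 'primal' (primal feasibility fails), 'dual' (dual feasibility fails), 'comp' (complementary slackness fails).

Gradient of f: grad f(x) = Q x + c = (0, 0)
Constraint values g_i(x) = a_i^T x - b_i:
  g_1((0, 0)) = 0
  g_2((0, 0)) = 1
Stationarity residual: grad f(x) + sum_i lambda_i a_i = (0, 0)
  -> stationarity OK
Primal feasibility (all g_i <= 0): FAILS
Dual feasibility (all lambda_i >= 0): OK
Complementary slackness (lambda_i * g_i(x) = 0 for all i): OK

Verdict: the first failing condition is primal_feasibility -> primal.

primal


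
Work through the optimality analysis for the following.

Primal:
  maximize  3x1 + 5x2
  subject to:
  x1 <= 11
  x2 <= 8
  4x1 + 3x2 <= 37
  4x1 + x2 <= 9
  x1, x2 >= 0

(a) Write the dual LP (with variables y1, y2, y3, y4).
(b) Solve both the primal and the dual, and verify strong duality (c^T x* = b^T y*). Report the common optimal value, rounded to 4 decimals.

The standard primal-dual pair for 'max c^T x s.t. A x <= b, x >= 0' is:
  Dual:  min b^T y  s.t.  A^T y >= c,  y >= 0.

So the dual LP is:
  minimize  11y1 + 8y2 + 37y3 + 9y4
  subject to:
    y1 + 4y3 + 4y4 >= 3
    y2 + 3y3 + y4 >= 5
    y1, y2, y3, y4 >= 0

Solving the primal: x* = (0.25, 8).
  primal value c^T x* = 40.75.
Solving the dual: y* = (0, 4.25, 0, 0.75).
  dual value b^T y* = 40.75.
Strong duality: c^T x* = b^T y*. Confirmed.

40.75


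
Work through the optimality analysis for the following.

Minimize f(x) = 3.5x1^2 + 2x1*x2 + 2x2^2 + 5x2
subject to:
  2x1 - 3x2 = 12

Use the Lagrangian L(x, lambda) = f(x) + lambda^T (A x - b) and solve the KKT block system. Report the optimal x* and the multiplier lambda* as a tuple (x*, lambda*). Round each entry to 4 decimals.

Form the Lagrangian:
  L(x, lambda) = (1/2) x^T Q x + c^T x + lambda^T (A x - b)
Stationarity (grad_x L = 0): Q x + c + A^T lambda = 0.
Primal feasibility: A x = b.

This gives the KKT block system:
  [ Q   A^T ] [ x     ]   [-c ]
  [ A    0  ] [ lambda ] = [ b ]

Solving the linear system:
  x*      = (1.3398, -3.1068)
  lambda* = (-1.5825)
  f(x*)   = 1.7282

x* = (1.3398, -3.1068), lambda* = (-1.5825)


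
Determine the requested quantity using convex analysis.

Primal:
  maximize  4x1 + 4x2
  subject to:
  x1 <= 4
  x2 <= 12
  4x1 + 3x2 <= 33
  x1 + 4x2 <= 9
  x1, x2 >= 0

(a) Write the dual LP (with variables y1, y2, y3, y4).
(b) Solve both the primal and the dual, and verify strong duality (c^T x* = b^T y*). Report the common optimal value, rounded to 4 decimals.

The standard primal-dual pair for 'max c^T x s.t. A x <= b, x >= 0' is:
  Dual:  min b^T y  s.t.  A^T y >= c,  y >= 0.

So the dual LP is:
  minimize  4y1 + 12y2 + 33y3 + 9y4
  subject to:
    y1 + 4y3 + y4 >= 4
    y2 + 3y3 + 4y4 >= 4
    y1, y2, y3, y4 >= 0

Solving the primal: x* = (4, 1.25).
  primal value c^T x* = 21.
Solving the dual: y* = (3, 0, 0, 1).
  dual value b^T y* = 21.
Strong duality: c^T x* = b^T y*. Confirmed.

21


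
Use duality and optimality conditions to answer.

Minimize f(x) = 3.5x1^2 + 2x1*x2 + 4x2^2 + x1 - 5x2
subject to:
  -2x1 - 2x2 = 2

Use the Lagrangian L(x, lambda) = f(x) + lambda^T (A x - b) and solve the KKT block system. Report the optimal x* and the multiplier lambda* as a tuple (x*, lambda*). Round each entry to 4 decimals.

Form the Lagrangian:
  L(x, lambda) = (1/2) x^T Q x + c^T x + lambda^T (A x - b)
Stationarity (grad_x L = 0): Q x + c + A^T lambda = 0.
Primal feasibility: A x = b.

This gives the KKT block system:
  [ Q   A^T ] [ x     ]   [-c ]
  [ A    0  ] [ lambda ] = [ b ]

Solving the linear system:
  x*      = (-1.0909, 0.0909)
  lambda* = (-3.2273)
  f(x*)   = 2.4545

x* = (-1.0909, 0.0909), lambda* = (-3.2273)


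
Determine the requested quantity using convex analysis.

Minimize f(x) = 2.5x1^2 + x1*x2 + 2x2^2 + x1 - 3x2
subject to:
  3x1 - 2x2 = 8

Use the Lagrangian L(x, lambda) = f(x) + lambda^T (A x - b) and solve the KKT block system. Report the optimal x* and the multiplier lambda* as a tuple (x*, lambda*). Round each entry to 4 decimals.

Form the Lagrangian:
  L(x, lambda) = (1/2) x^T Q x + c^T x + lambda^T (A x - b)
Stationarity (grad_x L = 0): Q x + c + A^T lambda = 0.
Primal feasibility: A x = b.

This gives the KKT block system:
  [ Q   A^T ] [ x     ]   [-c ]
  [ A    0  ] [ lambda ] = [ b ]

Solving the linear system:
  x*      = (1.8529, -1.2206)
  lambda* = (-3.0147)
  f(x*)   = 14.8162

x* = (1.8529, -1.2206), lambda* = (-3.0147)


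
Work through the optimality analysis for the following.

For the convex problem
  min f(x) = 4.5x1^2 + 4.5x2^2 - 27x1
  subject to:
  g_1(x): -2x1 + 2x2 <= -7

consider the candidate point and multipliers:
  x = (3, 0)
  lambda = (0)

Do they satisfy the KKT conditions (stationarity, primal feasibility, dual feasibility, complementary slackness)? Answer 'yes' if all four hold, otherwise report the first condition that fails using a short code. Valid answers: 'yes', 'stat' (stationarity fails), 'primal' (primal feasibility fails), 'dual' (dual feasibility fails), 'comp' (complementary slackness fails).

Gradient of f: grad f(x) = Q x + c = (0, 0)
Constraint values g_i(x) = a_i^T x - b_i:
  g_1((3, 0)) = 1
Stationarity residual: grad f(x) + sum_i lambda_i a_i = (0, 0)
  -> stationarity OK
Primal feasibility (all g_i <= 0): FAILS
Dual feasibility (all lambda_i >= 0): OK
Complementary slackness (lambda_i * g_i(x) = 0 for all i): OK

Verdict: the first failing condition is primal_feasibility -> primal.

primal


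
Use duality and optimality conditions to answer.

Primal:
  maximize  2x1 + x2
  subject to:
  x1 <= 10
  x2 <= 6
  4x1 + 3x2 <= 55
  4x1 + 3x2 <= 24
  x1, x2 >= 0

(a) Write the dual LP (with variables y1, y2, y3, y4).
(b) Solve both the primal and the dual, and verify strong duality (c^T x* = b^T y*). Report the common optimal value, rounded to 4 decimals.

The standard primal-dual pair for 'max c^T x s.t. A x <= b, x >= 0' is:
  Dual:  min b^T y  s.t.  A^T y >= c,  y >= 0.

So the dual LP is:
  minimize  10y1 + 6y2 + 55y3 + 24y4
  subject to:
    y1 + 4y3 + 4y4 >= 2
    y2 + 3y3 + 3y4 >= 1
    y1, y2, y3, y4 >= 0

Solving the primal: x* = (6, 0).
  primal value c^T x* = 12.
Solving the dual: y* = (0, 0, 0, 0.5).
  dual value b^T y* = 12.
Strong duality: c^T x* = b^T y*. Confirmed.

12


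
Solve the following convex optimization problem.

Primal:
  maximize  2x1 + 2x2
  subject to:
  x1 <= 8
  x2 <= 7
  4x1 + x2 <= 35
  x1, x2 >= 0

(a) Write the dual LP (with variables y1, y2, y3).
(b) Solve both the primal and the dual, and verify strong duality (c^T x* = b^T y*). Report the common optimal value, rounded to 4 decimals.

The standard primal-dual pair for 'max c^T x s.t. A x <= b, x >= 0' is:
  Dual:  min b^T y  s.t.  A^T y >= c,  y >= 0.

So the dual LP is:
  minimize  8y1 + 7y2 + 35y3
  subject to:
    y1 + 4y3 >= 2
    y2 + y3 >= 2
    y1, y2, y3 >= 0

Solving the primal: x* = (7, 7).
  primal value c^T x* = 28.
Solving the dual: y* = (0, 1.5, 0.5).
  dual value b^T y* = 28.
Strong duality: c^T x* = b^T y*. Confirmed.

28


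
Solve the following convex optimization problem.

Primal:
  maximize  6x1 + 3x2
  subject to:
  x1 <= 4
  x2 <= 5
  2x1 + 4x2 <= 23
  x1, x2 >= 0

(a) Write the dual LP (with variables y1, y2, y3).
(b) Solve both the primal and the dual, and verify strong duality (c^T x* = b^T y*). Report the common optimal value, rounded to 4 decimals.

The standard primal-dual pair for 'max c^T x s.t. A x <= b, x >= 0' is:
  Dual:  min b^T y  s.t.  A^T y >= c,  y >= 0.

So the dual LP is:
  minimize  4y1 + 5y2 + 23y3
  subject to:
    y1 + 2y3 >= 6
    y2 + 4y3 >= 3
    y1, y2, y3 >= 0

Solving the primal: x* = (4, 3.75).
  primal value c^T x* = 35.25.
Solving the dual: y* = (4.5, 0, 0.75).
  dual value b^T y* = 35.25.
Strong duality: c^T x* = b^T y*. Confirmed.

35.25


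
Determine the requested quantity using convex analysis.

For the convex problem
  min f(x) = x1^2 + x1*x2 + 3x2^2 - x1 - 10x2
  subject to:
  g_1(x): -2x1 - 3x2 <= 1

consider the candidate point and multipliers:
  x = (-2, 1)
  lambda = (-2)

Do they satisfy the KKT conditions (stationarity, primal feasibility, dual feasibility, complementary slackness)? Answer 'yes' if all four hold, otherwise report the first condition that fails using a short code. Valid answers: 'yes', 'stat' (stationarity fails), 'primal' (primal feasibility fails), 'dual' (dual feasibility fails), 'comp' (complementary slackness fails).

Gradient of f: grad f(x) = Q x + c = (-4, -6)
Constraint values g_i(x) = a_i^T x - b_i:
  g_1((-2, 1)) = 0
Stationarity residual: grad f(x) + sum_i lambda_i a_i = (0, 0)
  -> stationarity OK
Primal feasibility (all g_i <= 0): OK
Dual feasibility (all lambda_i >= 0): FAILS
Complementary slackness (lambda_i * g_i(x) = 0 for all i): OK

Verdict: the first failing condition is dual_feasibility -> dual.

dual


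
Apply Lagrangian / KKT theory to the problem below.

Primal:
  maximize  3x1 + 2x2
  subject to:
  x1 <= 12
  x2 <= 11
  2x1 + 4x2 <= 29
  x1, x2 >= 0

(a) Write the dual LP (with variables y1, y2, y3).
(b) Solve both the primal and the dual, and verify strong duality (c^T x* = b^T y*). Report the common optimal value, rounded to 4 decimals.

The standard primal-dual pair for 'max c^T x s.t. A x <= b, x >= 0' is:
  Dual:  min b^T y  s.t.  A^T y >= c,  y >= 0.

So the dual LP is:
  minimize  12y1 + 11y2 + 29y3
  subject to:
    y1 + 2y3 >= 3
    y2 + 4y3 >= 2
    y1, y2, y3 >= 0

Solving the primal: x* = (12, 1.25).
  primal value c^T x* = 38.5.
Solving the dual: y* = (2, 0, 0.5).
  dual value b^T y* = 38.5.
Strong duality: c^T x* = b^T y*. Confirmed.

38.5


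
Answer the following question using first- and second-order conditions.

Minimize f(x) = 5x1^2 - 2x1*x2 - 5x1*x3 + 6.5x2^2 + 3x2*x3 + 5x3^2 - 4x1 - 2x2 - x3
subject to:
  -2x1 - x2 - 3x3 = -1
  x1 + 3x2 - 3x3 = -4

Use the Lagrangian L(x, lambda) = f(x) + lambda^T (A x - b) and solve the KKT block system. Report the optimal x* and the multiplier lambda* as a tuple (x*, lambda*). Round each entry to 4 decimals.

Form the Lagrangian:
  L(x, lambda) = (1/2) x^T Q x + c^T x + lambda^T (A x - b)
Stationarity (grad_x L = 0): Q x + c + A^T lambda = 0.
Primal feasibility: A x = b.

This gives the KKT block system:
  [ Q   A^T ] [ x     ]   [-c ]
  [ A    0  ] [ lambda ] = [ b ]

Solving the linear system:
  x*      = (-0.0358, -0.7231, 0.5983)
  lambda* = (-1.6354, 2.6329)
  f(x*)   = 4.9438

x* = (-0.0358, -0.7231, 0.5983), lambda* = (-1.6354, 2.6329)


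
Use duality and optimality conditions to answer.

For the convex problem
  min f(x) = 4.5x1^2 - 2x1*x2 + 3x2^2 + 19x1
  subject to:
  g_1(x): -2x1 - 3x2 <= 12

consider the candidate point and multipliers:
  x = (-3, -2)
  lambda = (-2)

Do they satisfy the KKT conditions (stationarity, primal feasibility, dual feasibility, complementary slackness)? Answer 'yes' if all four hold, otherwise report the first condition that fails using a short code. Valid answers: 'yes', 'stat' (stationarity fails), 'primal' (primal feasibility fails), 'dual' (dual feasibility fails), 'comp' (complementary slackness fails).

Gradient of f: grad f(x) = Q x + c = (-4, -6)
Constraint values g_i(x) = a_i^T x - b_i:
  g_1((-3, -2)) = 0
Stationarity residual: grad f(x) + sum_i lambda_i a_i = (0, 0)
  -> stationarity OK
Primal feasibility (all g_i <= 0): OK
Dual feasibility (all lambda_i >= 0): FAILS
Complementary slackness (lambda_i * g_i(x) = 0 for all i): OK

Verdict: the first failing condition is dual_feasibility -> dual.

dual


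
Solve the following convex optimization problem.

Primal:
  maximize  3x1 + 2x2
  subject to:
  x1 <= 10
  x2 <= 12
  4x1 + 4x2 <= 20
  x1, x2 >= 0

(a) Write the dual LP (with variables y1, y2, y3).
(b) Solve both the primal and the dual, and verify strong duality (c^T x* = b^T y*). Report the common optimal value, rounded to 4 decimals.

The standard primal-dual pair for 'max c^T x s.t. A x <= b, x >= 0' is:
  Dual:  min b^T y  s.t.  A^T y >= c,  y >= 0.

So the dual LP is:
  minimize  10y1 + 12y2 + 20y3
  subject to:
    y1 + 4y3 >= 3
    y2 + 4y3 >= 2
    y1, y2, y3 >= 0

Solving the primal: x* = (5, 0).
  primal value c^T x* = 15.
Solving the dual: y* = (0, 0, 0.75).
  dual value b^T y* = 15.
Strong duality: c^T x* = b^T y*. Confirmed.

15


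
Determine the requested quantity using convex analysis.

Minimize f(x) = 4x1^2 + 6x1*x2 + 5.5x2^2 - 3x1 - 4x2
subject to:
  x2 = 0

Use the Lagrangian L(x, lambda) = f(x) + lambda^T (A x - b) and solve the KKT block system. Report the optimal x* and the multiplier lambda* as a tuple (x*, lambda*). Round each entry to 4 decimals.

Form the Lagrangian:
  L(x, lambda) = (1/2) x^T Q x + c^T x + lambda^T (A x - b)
Stationarity (grad_x L = 0): Q x + c + A^T lambda = 0.
Primal feasibility: A x = b.

This gives the KKT block system:
  [ Q   A^T ] [ x     ]   [-c ]
  [ A    0  ] [ lambda ] = [ b ]

Solving the linear system:
  x*      = (0.375, 0)
  lambda* = (1.75)
  f(x*)   = -0.5625

x* = (0.375, 0), lambda* = (1.75)


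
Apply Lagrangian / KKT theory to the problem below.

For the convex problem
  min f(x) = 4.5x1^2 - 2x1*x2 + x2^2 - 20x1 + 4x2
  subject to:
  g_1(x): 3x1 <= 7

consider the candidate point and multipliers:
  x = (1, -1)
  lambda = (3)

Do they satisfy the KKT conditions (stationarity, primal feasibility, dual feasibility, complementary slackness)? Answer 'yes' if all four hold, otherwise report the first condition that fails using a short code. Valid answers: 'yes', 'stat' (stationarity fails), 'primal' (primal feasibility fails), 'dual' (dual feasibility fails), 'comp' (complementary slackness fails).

Gradient of f: grad f(x) = Q x + c = (-9, 0)
Constraint values g_i(x) = a_i^T x - b_i:
  g_1((1, -1)) = -4
Stationarity residual: grad f(x) + sum_i lambda_i a_i = (0, 0)
  -> stationarity OK
Primal feasibility (all g_i <= 0): OK
Dual feasibility (all lambda_i >= 0): OK
Complementary slackness (lambda_i * g_i(x) = 0 for all i): FAILS

Verdict: the first failing condition is complementary_slackness -> comp.

comp
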